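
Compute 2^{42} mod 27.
10

Using successive squaring:
Binary expansion of 42: 101010
Powers of 2 mod 27 (each is the square of the previous):
  2^1 ≡ 2 (mod 27)
  2^2 ≡ 2² = 4 ≡ 4 (mod 27)
  2^4 ≡ 4² = 16 ≡ 16 (mod 27)
  2^8 ≡ 16² = 256 ≡ 13 (mod 27)
  2^16 ≡ 13² = 169 ≡ 7 (mod 27)
  2^32 ≡ 7² = 49 ≡ 22 (mod 27)
42 = 32 + 8 + 2, so 2^42 = 2^32 × 2^8 × 2^2 ≡ 22 × 13 × 4 (mod 27)
Multiplying step by step:
  22 × 13 = 286 ≡ 16 (mod 27)
  16 × 4 = 64 ≡ 10 (mod 27)
Result: 2^42 ≡ 10 (mod 27)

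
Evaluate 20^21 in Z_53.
Using repeated squaring. 21 = 16 + 4 + 1 (binary 10101). Repeated squaring mod 53: 20^1 ≡ 20; 20^2 ≡ 20² = 400 ≡ 29; 20^4 ≡ 29² = 841 ≡ 46; 20^8 ≡ 46² = 2116 ≡ 49; 20^16 ≡ 49² = 2401 ≡ 16. Multiply: 20^21 = 20^16 × 20^4 × 20^1 ≡ 16 × 46 × 20 (mod 53): 16 × 46 = 736 ≡ 47; 47 × 20 = 940 ≡ 39. So 20^21 ≡ 39 (mod 53).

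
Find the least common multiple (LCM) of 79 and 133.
10507

First find GCD(79, 133) using the Euclidean algorithm:
79 = 0 × 133 + 79
133 = 1 × 79 + 54
79 = 1 × 54 + 25
54 = 2 × 25 + 4
25 = 6 × 4 + 1
4 = 4 × 1 + 0
GCD(79, 133) = 1

LCM formula: LCM(a, b) = (a × b) / GCD(a, b)
LCM(79, 133) = (79 × 133) / 1
LCM(79, 133) = 10507 / 1
LCM(79, 133) = 10507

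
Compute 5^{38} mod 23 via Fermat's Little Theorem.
3

By Fermat's Little Theorem, a^(p-1) ≡ 1 (mod p) for prime p and gcd(a, p) = 1
Here p = 23, so 5^22 ≡ 1 (mod 23)
We can reduce the exponent: 38 mod 22 = 16
So 5^38 ≡ 5^16 (mod 23)
Computing: 5^16 mod 23 = 3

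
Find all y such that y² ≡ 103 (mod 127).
The square roots of 103 mod 127 are 22 and 105. Verify: 22² = 484 ≡ 103 (mod 127)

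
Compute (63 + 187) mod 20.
10

(63 + 187) = 250
250 mod 20 = 10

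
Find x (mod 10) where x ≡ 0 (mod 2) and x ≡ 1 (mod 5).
M = 2 × 5 = 10. M₁ = 5, y₁ ≡ 1 (mod 2). M₂ = 2, y₂ ≡ 3 (mod 5). x = 0×5×1 + 1×2×3 ≡ 6 (mod 10)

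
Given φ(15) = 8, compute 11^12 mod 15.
By Euler: 11^{8} ≡ 1 (mod 15) since gcd(11, 15) = 1. 12 = 1×8 + 4. So 11^{12} ≡ 11^{4} ≡ 1 (mod 15)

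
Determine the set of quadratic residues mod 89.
QRs mod 89: {1, 2, 4, 5, 8, 9, 10, 11, 16, 17, 18, 20, 21, 22, 25, 32, 34, 36, 39, 40, 42, 44, 45, 47, 49, 50, 53, 55, 57, 64, 67, 68, 69, 71, 72, 73, 78, 79, 80, 81, 84, 85, 87, 88}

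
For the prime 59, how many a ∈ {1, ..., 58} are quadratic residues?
For prime 59, there are (p-1)/2 = (59-1)/2 = 29 quadratic residues (excluding 0).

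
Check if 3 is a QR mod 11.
By Euler's criterion: 3^{5} ≡ 1 (mod 11). Since this equals 1, 3 is a QR.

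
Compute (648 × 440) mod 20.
0

(648 × 440) = 285120
285120 mod 20 = 0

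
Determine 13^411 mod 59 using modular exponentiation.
Using Fermat: 13^{58} ≡ 1 (mod 59). 411 ≡ 5 (mod 58). So 13^{411} ≡ 13^{5} ≡ 6 (mod 59)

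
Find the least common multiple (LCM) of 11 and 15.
165

First find GCD(11, 15) using the Euclidean algorithm:
11 = 0 × 15 + 11
15 = 1 × 11 + 4
11 = 2 × 4 + 3
4 = 1 × 3 + 1
3 = 3 × 1 + 0
GCD(11, 15) = 1

LCM formula: LCM(a, b) = (a × b) / GCD(a, b)
LCM(11, 15) = (11 × 15) / 1
LCM(11, 15) = 165 / 1
LCM(11, 15) = 165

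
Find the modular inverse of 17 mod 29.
17^(-1) ≡ 12 (mod 29). Verification: 17 × 12 = 204 ≡ 1 (mod 29)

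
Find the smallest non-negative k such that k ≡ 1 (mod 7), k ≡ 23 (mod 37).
134

Using the Chinese Remainder Theorem:
M = product of moduli = 259
For equation 1: M_1 = 37, 37 ≡ 2 (mod 7), inverse of 37 mod 7 is 4 (check: 2 × 4 = 8 ≡ 1 (mod 7))
For equation 2: M_2 = 7, 7 ≡ 7 (mod 37), inverse of 7 mod 37 is 16 (check: 7 × 16 = 112 ≡ 1 (mod 37))
Combine: k ≡ Σ r_i×M_i×(M_i⁻¹ mod m_i) = 1×37×4 + 23×7×16 = 148 + 2576 = 2724
2724 mod 259 = 134
k ≡ 134 (mod 259)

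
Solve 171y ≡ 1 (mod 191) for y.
171^(-1) ≡ 105 (mod 191). Verification: 171 × 105 = 17955 ≡ 1 (mod 191)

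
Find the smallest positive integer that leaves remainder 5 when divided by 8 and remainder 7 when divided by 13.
M = 8 × 13 = 104. M₁ = 13, y₁ ≡ 5 (mod 8). M₂ = 8, y₂ ≡ 5 (mod 13). t = 5×13×5 + 7×8×5 ≡ 85 (mod 104). The smallest positive such number is 85.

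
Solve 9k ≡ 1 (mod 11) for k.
5

Using Extended Euclidean Algorithm:
gcd(9, 11) = 1
Bezout coefficients: 9 × 5 + 11 × -4 = 1
So 9 × 5 ≡ 1 (mod 11)
The inverse is 5 mod 11 = 5
Verification: 9 × 5 = 45 = 4 × 11 + 1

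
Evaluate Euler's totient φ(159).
104

Prime factorization: 159 = 3 × 53
Using the formula φ(n) = n × Π(1 - 1/p) for each prime factor p:
φ(159) = 159 × (1 - 1/3) × (1 - 1/53)
φ(159) = 104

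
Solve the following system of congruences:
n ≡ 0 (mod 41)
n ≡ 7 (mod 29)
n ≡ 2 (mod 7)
2501

Using the Chinese Remainder Theorem:
M = product of moduli = 8323
For equation 1: M_1 = 203, 203 ≡ 39 (mod 41), inverse of 203 mod 41 is 20 (check: 39 × 20 = 780 ≡ 1 (mod 41))
For equation 2: M_2 = 287, 287 ≡ 26 (mod 29), inverse of 287 mod 29 is 19 (check: 26 × 19 = 494 ≡ 1 (mod 29))
For equation 3: M_3 = 1189, 1189 ≡ 6 (mod 7), inverse of 1189 mod 7 is 6 (check: 6 × 6 = 36 ≡ 1 (mod 7))
Combine: n ≡ Σ r_i×M_i×(M_i⁻¹ mod m_i) = 0×203×20 + 7×287×19 + 2×1189×6 = 0 + 38171 + 14268 = 52439
52439 mod 8323 = 2501
n ≡ 2501 (mod 8323)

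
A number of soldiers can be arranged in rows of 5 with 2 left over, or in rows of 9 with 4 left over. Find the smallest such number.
M = 5 × 9 = 45. M₁ = 9, y₁ ≡ 4 (mod 5). M₂ = 5, y₂ ≡ 2 (mod 9). k = 2×9×4 + 4×5×2 ≡ 22 (mod 45). The smallest positive such number is 22.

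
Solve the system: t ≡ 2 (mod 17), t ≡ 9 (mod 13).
M = 17 × 13 = 221. M₁ = 13, y₁ ≡ 4 (mod 17). M₂ = 17, y₂ ≡ 10 (mod 13). t = 2×13×4 + 9×17×10 ≡ 87 (mod 221)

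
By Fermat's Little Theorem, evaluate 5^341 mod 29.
By Fermat: 5^{28} ≡ 1 (mod 29). 341 ≡ 5 (mod 28). So 5^{341} ≡ 5^{5} ≡ 22 (mod 29)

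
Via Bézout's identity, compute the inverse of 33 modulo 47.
Extended GCD: 33(10) + 47(-7) = 1. So 33^(-1) ≡ 10 ≡ 10 (mod 47). Verify: 33 × 10 = 330 ≡ 1 (mod 47)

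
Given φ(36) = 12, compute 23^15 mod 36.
By Euler: 23^{12} ≡ 1 (mod 36) since gcd(23, 36) = 1. 15 = 1×12 + 3. So 23^{15} ≡ 23^{3} ≡ 35 (mod 36)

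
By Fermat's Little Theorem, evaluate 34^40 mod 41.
By Fermat's Little Theorem, 34^{40} ≡ 1 (mod 41) since 41 is prime and gcd(34, 41) = 1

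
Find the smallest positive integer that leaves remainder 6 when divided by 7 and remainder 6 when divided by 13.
M = 7 × 13 = 91. M₁ = 13, y₁ ≡ 6 (mod 7). M₂ = 7, y₂ ≡ 2 (mod 13). y = 6×13×6 + 6×7×2 ≡ 6 (mod 91). The smallest positive such number is 6.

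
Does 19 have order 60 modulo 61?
p - 1 = 60 has prime divisors 2, 3, 5. Check 19^(60/q) mod 61 for each: 19^(60/2) = 19^30 ≡ 1, 19^(60/3) = 19^20 ≡ 13, 19^(60/5) = 19^12 ≡ 9 (mod 61). Since 19^30 ≡ 1 (mod 61), the order of 19 divides 30 (in fact the order is 30) ≠ 60, so it is not a primitive root.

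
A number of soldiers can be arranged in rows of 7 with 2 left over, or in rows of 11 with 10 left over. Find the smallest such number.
M = 7 × 11 = 77. M₁ = 11, y₁ ≡ 2 (mod 7). M₂ = 7, y₂ ≡ 8 (mod 11). t = 2×11×2 + 10×7×8 ≡ 65 (mod 77). The smallest positive such number is 65.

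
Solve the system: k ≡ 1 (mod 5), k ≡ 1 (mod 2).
M = 5 × 2 = 10. M₁ = 2, y₁ ≡ 3 (mod 5). M₂ = 5, y₂ ≡ 1 (mod 2). k = 1×2×3 + 1×5×1 ≡ 1 (mod 10)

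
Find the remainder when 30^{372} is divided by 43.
By Fermat: 30^{42} ≡ 1 (mod 43). 372 = 8×42 + 36. So 30^{372} ≡ 30^{36} ≡ 35 (mod 43)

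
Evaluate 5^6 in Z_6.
6 = 4 + 2 (binary 110). Repeated squaring mod 6: 5^1 ≡ 5; 5^2 ≡ 5² = 25 ≡ 1; 5^4 ≡ 1² = 1 ≡ 1. Multiply: 5^6 = 5^4 × 5^2 ≡ 1 × 1 (mod 6): 1 × 1 = 1 ≡ 1. So 5^6 ≡ 1 (mod 6).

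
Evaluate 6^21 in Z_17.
Using Fermat: 6^{16} ≡ 1 (mod 17). 21 ≡ 5 (mod 16). So 6^{21} ≡ 6^{5} ≡ 7 (mod 17)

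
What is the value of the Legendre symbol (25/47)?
(25/47) = 25^{23} mod 47 = 1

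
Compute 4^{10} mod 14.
4

Using successive squaring:
Binary expansion of 10: 1010
Powers of 4 mod 14 (each is the square of the previous):
  4^1 ≡ 4 (mod 14)
  4^2 ≡ 4² = 16 ≡ 2 (mod 14)
  4^4 ≡ 2² = 4 ≡ 4 (mod 14)
  4^8 ≡ 4² = 16 ≡ 2 (mod 14)
10 = 8 + 2, so 4^10 = 4^8 × 4^2 ≡ 2 × 2 (mod 14)
Multiplying step by step:
  2 × 2 = 4 ≡ 4 (mod 14)
Result: 4^10 ≡ 4 (mod 14)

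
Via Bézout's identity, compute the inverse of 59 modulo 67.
Extended GCD: 59(25) + 67(-22) = 1. So 59^(-1) ≡ 25 ≡ 25 (mod 67). Verify: 59 × 25 = 1475 ≡ 1 (mod 67)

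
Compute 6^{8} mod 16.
0

Using successive squaring:
Binary expansion of 8: 1000
Powers of 6 mod 16 (each is the square of the previous):
  6^1 ≡ 6 (mod 16)
  6^2 ≡ 6² = 36 ≡ 4 (mod 16)
  6^4 ≡ 4² = 16 ≡ 0 (mod 16)
  6^8 ≡ 0² = 0 ≡ 0 (mod 16)
8 is a power of 2, so 6^8 is the last square: ≡ 0 (mod 16)
Result: 6^8 ≡ 0 (mod 16)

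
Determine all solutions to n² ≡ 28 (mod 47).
The square roots of 28 mod 47 are 34 and 13. Verify: 34² = 1156 ≡ 28 (mod 47)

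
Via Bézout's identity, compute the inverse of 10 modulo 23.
Extended GCD: 10(7) + 23(-3) = 1. So 10^(-1) ≡ 7 ≡ 7 (mod 23). Verify: 10 × 7 = 70 ≡ 1 (mod 23)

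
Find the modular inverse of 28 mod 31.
28^(-1) ≡ 10 (mod 31). Verification: 28 × 10 = 280 ≡ 1 (mod 31)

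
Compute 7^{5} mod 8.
7

Using successive squaring:
Binary expansion of 5: 101
Powers of 7 mod 8 (each is the square of the previous):
  7^1 ≡ 7 (mod 8)
  7^2 ≡ 7² = 49 ≡ 1 (mod 8)
  7^4 ≡ 1² = 1 ≡ 1 (mod 8)
5 = 4 + 1, so 7^5 = 7^4 × 7^1 ≡ 1 × 7 (mod 8)
Multiplying step by step:
  1 × 7 = 7 ≡ 7 (mod 8)
Result: 7^5 ≡ 7 (mod 8)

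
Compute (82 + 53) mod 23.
20

(82 + 53) = 135
135 mod 23 = 20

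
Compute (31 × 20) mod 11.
4

(31 × 20) = 620
620 mod 11 = 4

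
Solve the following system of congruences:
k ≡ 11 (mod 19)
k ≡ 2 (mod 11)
68

Using the Chinese Remainder Theorem:
M = product of moduli = 209
For equation 1: M_1 = 11, 11 ≡ 11 (mod 19), inverse of 11 mod 19 is 7 (check: 11 × 7 = 77 ≡ 1 (mod 19))
For equation 2: M_2 = 19, 19 ≡ 8 (mod 11), inverse of 19 mod 11 is 7 (check: 8 × 7 = 56 ≡ 1 (mod 11))
Combine: k ≡ Σ r_i×M_i×(M_i⁻¹ mod m_i) = 11×11×7 + 2×19×7 = 847 + 266 = 1113
1113 mod 209 = 68
k ≡ 68 (mod 209)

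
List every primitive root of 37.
Primitive roots mod 37: {2, 5, 13, 15, 17, 18, 19, 20, 22, 24, 32, 35}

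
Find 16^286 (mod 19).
Using Fermat: 16^{18} ≡ 1 (mod 19). 286 ≡ 16 (mod 18). So 16^{286} ≡ 16^{16} ≡ 17 (mod 19)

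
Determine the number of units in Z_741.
432

Prime factorization: 741 = 3 × 13 × 19
Using the formula φ(n) = n × Π(1 - 1/p) for each prime factor p:
φ(741) = 741 × (1 - 1/3) × (1 - 1/13) × (1 - 1/19)
φ(741) = 432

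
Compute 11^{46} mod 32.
9

Using successive squaring:
Binary expansion of 46: 101110
Powers of 11 mod 32 (each is the square of the previous):
  11^1 ≡ 11 (mod 32)
  11^2 ≡ 11² = 121 ≡ 25 (mod 32)
  11^4 ≡ 25² = 625 ≡ 17 (mod 32)
  11^8 ≡ 17² = 289 ≡ 1 (mod 32)
  11^16 ≡ 1² = 1 ≡ 1 (mod 32)
  11^32 ≡ 1² = 1 ≡ 1 (mod 32)
46 = 32 + 8 + 4 + 2, so 11^46 = 11^32 × 11^8 × 11^4 × 11^2 ≡ 1 × 1 × 17 × 25 (mod 32)
Multiplying step by step:
  1 × 1 = 1 ≡ 1 (mod 32)
  1 × 17 = 17 ≡ 17 (mod 32)
  17 × 25 = 425 ≡ 9 (mod 32)
Result: 11^46 ≡ 9 (mod 32)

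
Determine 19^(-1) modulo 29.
19^(-1) ≡ 26 (mod 29). Verification: 19 × 26 = 494 ≡ 1 (mod 29)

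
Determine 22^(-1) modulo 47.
22^(-1) ≡ 15 (mod 47). Verification: 22 × 15 = 330 ≡ 1 (mod 47)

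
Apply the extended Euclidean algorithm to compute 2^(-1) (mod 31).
Extended GCD: 2(-15) + 31(1) = 1. So 2^(-1) ≡ 16 ≡ 16 (mod 31). Verify: 2 × 16 = 32 ≡ 1 (mod 31)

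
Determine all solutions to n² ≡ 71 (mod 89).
The square roots of 71 mod 89 are 31 and 58. Verify: 31² = 961 ≡ 71 (mod 89)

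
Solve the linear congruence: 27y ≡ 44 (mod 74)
40

Since gcd(27, 74) = 1 divides 44, a solution exists.
Multiply both sides by the inverse of 27 mod 74:
  27^(-1) mod 74 = 11
  x ≡ 11 × 44 ≡ 484 ≡ 40 (mod 74)
Verification: 27 × 40 = 1080 = 14 × 74 + 44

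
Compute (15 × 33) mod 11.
0

(15 × 33) = 495
495 mod 11 = 0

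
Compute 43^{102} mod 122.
3

Using successive squaring:
Binary expansion of 102: 1100110
Powers of 43 mod 122 (each is the square of the previous):
  43^1 ≡ 43 (mod 122)
  43^2 ≡ 43² = 1849 ≡ 19 (mod 122)
  43^4 ≡ 19² = 361 ≡ 117 (mod 122)
  43^8 ≡ 117² = 13689 ≡ 25 (mod 122)
  43^16 ≡ 25² = 625 ≡ 15 (mod 122)
  43^32 ≡ 15² = 225 ≡ 103 (mod 122)
  43^64 ≡ 103² = 10609 ≡ 117 (mod 122)
102 = 64 + 32 + 4 + 2, so 43^102 = 43^64 × 43^32 × 43^4 × 43^2 ≡ 117 × 103 × 117 × 19 (mod 122)
Multiplying step by step:
  117 × 103 = 12051 ≡ 95 (mod 122)
  95 × 117 = 11115 ≡ 13 (mod 122)
  13 × 19 = 247 ≡ 3 (mod 122)
Result: 43^102 ≡ 3 (mod 122)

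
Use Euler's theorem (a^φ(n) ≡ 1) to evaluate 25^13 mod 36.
By Euler: 25^{12} ≡ 1 (mod 36) since gcd(25, 36) = 1. 13 = 1×12 + 1. So 25^{13} ≡ 25^{1} ≡ 25 (mod 36)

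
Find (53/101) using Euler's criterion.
(53/101) = 53^{50} mod 101 = -1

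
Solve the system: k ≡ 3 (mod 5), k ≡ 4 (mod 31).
M = 5 × 31 = 155. M₁ = 31, y₁ ≡ 1 (mod 5). M₂ = 5, y₂ ≡ 25 (mod 31). k = 3×31×1 + 4×5×25 ≡ 128 (mod 155)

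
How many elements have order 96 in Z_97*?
Number of primitive roots mod 97 = φ(96) = 32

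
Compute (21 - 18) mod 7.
3

(21 - 18) = 3
3 mod 7 = 3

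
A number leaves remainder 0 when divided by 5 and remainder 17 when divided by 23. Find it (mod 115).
M = 5 × 23 = 115. M₁ = 23, y₁ ≡ 2 (mod 5). M₂ = 5, y₂ ≡ 14 (mod 23). k = 0×23×2 + 17×5×14 ≡ 40 (mod 115)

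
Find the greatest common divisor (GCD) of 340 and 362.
2

Using the Euclidean algorithm:
340 = 0 × 362 + 340
362 = 1 × 340 + 22
340 = 15 × 22 + 10
22 = 2 × 10 + 2
10 = 5 × 2 + 0

GCD(340, 362) = 2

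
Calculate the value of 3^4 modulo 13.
4 = 4 (binary 100). Repeated squaring mod 13: 3^1 ≡ 3; 3^2 ≡ 3² = 9 ≡ 9; 3^4 ≡ 9² = 81 ≡ 3. So 3^4 ≡ 3 (mod 13).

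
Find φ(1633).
1540

Prime factorization: 1633 = 23 × 71
Using the formula φ(n) = n × Π(1 - 1/p) for each prime factor p:
φ(1633) = 1633 × (1 - 1/23) × (1 - 1/71)
φ(1633) = 1540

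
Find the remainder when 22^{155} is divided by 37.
By Fermat: 22^{36} ≡ 1 (mod 37). 155 = 4×36 + 11. So 22^{155} ≡ 22^{11} ≡ 18 (mod 37)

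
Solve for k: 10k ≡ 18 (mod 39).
33

Since gcd(10, 39) = 1 divides 18, a solution exists.
Multiply both sides by the inverse of 10 mod 39:
  10^(-1) mod 39 = 4
  x ≡ 4 × 18 ≡ 72 ≡ 33 (mod 39)
Verification: 10 × 33 = 330 = 8 × 39 + 18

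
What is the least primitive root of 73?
5

A primitive root g modulo p has order p-1 = 72
Prime divisors of 72: [2, 3]
g is a primitive root iff g^(72/q) ≢ 1 (mod 73) for each prime divisor q
Testing small values:
  g = 2: 2^36 ≡ 1, 2^24 ≡ 64 (mod 73) → 2^36 ≡ 1, not primitive root
  g = 3: 3^36 ≡ 1, 3^24 ≡ 1 (mod 73) → 3^36 ≡ 1, not primitive root
  g = 4: 4^36 ≡ 1, 4^24 ≡ 8 (mod 73) → 4^36 ≡ 1, not primitive root
  g = 5: 5^36 ≡ 72, 5^24 ≡ 8 (mod 73) → none is 1, primitive root!
The smallest primitive root is 5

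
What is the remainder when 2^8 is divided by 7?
8 = 8 (binary 1000). Repeated squaring mod 7: 2^1 ≡ 2; 2^2 ≡ 2² = 4 ≡ 4; 2^4 ≡ 4² = 16 ≡ 2; 2^8 ≡ 2² = 4 ≡ 4. So 2^8 ≡ 4 (mod 7).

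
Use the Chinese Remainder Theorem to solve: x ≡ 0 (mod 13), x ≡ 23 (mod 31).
M = 13 × 31 = 403. M₁ = 31, y₁ ≡ 8 (mod 13). M₂ = 13, y₂ ≡ 12 (mod 31). x = 0×31×8 + 23×13×12 ≡ 364 (mod 403)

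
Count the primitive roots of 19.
6

The number of primitive roots modulo p is φ(p-1) = φ(18)
φ(18) = 6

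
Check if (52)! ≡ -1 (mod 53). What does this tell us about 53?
(52)! mod 53 = 52. Since this equals -1 (mod 53), Wilson confirms 53 is prime.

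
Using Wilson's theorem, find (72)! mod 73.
By Wilson's theorem, (72)! ≡ -1 ≡ 72 (mod 73)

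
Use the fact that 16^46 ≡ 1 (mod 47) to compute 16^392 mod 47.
By Fermat: 16^{46} ≡ 1 (mod 47). 392 = 8×46 + 24. So 16^{392} ≡ 16^{24} ≡ 16 (mod 47)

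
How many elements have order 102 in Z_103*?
Number of primitive roots mod 103 = φ(102) = 32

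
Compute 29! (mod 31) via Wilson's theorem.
(30)! = (29)! × (30) ≡ -1 (mod 31). So (29)! ≡ -1 × (30)^(-1) ≡ (-1)×(-1) = 1 (mod 31)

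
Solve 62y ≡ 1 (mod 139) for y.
62^(-1) ≡ 74 (mod 139). Verification: 62 × 74 = 4588 ≡ 1 (mod 139)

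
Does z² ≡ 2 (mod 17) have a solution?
By Euler's criterion: 2^{8} ≡ 1 (mod 17). Since this equals 1, 2 is a QR.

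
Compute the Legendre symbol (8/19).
(8/19) = 8^{9} mod 19 = -1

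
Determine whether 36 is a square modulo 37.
By Euler's criterion: 36^{18} ≡ 1 (mod 37). Since this equals 1, 36 is a QR.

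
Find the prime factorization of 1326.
2 × 3 × 13 × 17

Divide by primes starting from smallest:
1326 ÷ 2 = 663
663 ÷ 3 = 221
221 ÷ 13 = 17
17 ÷ 17 = 1

1326 = 2 × 3 × 13 × 17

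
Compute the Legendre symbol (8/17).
(8/17) = 8^{8} mod 17 = 1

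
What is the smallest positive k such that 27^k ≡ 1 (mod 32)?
Powers of 27 mod 32: 27^1≡27, 27^2≡25, 27^3≡3, 27^4≡17, 27^5≡11, 27^6≡9, 27^7≡19, 27^8≡1. Order = 8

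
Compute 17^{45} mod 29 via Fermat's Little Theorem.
17

By Fermat's Little Theorem, a^(p-1) ≡ 1 (mod p) for prime p and gcd(a, p) = 1
Here p = 29, so 17^28 ≡ 1 (mod 29)
We can reduce the exponent: 45 mod 28 = 17
So 17^45 ≡ 17^17 (mod 29)
Computing: 17^17 mod 29 = 17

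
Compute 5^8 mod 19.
8 = 8 (binary 1000). Repeated squaring mod 19: 5^1 ≡ 5; 5^2 ≡ 5² = 25 ≡ 6; 5^4 ≡ 6² = 36 ≡ 17; 5^8 ≡ 17² = 289 ≡ 4. So 5^8 ≡ 4 (mod 19).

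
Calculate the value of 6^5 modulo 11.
5 = 4 + 1 (binary 101). Repeated squaring mod 11: 6^1 ≡ 6; 6^2 ≡ 6² = 36 ≡ 3; 6^4 ≡ 3² = 9 ≡ 9. Multiply: 6^5 = 6^4 × 6^1 ≡ 9 × 6 (mod 11): 9 × 6 = 54 ≡ 10. So 6^5 ≡ 10 (mod 11).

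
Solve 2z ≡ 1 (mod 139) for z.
2^(-1) ≡ 70 (mod 139). Verification: 2 × 70 = 140 ≡ 1 (mod 139)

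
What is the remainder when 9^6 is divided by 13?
6 = 4 + 2 (binary 110). Repeated squaring mod 13: 9^1 ≡ 9; 9^2 ≡ 9² = 81 ≡ 3; 9^4 ≡ 3² = 9 ≡ 9. Multiply: 9^6 = 9^4 × 9^2 ≡ 9 × 3 (mod 13): 9 × 3 = 27 ≡ 1. So 9^6 ≡ 1 (mod 13).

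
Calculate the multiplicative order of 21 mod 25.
Powers of 21 mod 25: 21^1≡21, 21^2≡16, 21^3≡11, 21^4≡6, 21^5≡1. Order = 5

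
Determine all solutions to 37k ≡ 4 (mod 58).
44

Since gcd(37, 58) = 1 divides 4, a solution exists.
Multiply both sides by the inverse of 37 mod 58:
  37^(-1) mod 58 = 11
  x ≡ 11 × 4 ≡ 44 ≡ 44 (mod 58)
Verification: 37 × 44 = 1628 = 28 × 58 + 4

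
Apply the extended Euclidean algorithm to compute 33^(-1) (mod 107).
Extended GCD: 33(13) + 107(-4) = 1. So 33^(-1) ≡ 13 ≡ 13 (mod 107). Verify: 33 × 13 = 429 ≡ 1 (mod 107)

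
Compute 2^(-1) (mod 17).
2^(-1) ≡ 9 (mod 17). Verification: 2 × 9 = 18 ≡ 1 (mod 17)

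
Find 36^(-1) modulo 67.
54

Using Extended Euclidean Algorithm:
gcd(36, 67) = 1
Bezout coefficients: 36 × -13 + 67 × 7 = 1
So 36 × -13 ≡ 1 (mod 67)
The inverse is -13 mod 67 = 54
Verification: 36 × 54 = 1944 = 29 × 67 + 1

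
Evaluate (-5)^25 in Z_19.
Using Fermat: (-5)^{18} ≡ 1 (mod 19). 25 ≡ 7 (mod 18). So (-5)^{25} ≡ (-5)^{7} ≡ 3 (mod 19)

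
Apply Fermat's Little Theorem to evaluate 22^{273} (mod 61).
34

By Fermat's Little Theorem, a^(p-1) ≡ 1 (mod p) for prime p and gcd(a, p) = 1
Here p = 61, so 22^60 ≡ 1 (mod 61)
We can reduce the exponent: 273 mod 60 = 33
So 22^273 ≡ 22^33 (mod 61)
Computing: 22^33 mod 61 = 34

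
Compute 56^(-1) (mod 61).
56^(-1) ≡ 12 (mod 61). Verification: 56 × 12 = 672 ≡ 1 (mod 61)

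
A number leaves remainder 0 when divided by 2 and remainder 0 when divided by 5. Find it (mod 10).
M = 2 × 5 = 10. M₁ = 5, y₁ ≡ 1 (mod 2). M₂ = 2, y₂ ≡ 3 (mod 5). x = 0×5×1 + 0×2×3 ≡ 0 (mod 10)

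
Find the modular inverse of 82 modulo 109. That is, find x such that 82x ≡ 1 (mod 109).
4

Using Extended Euclidean Algorithm:
gcd(82, 109) = 1
Bezout coefficients: 82 × 4 + 109 × -3 = 1
So 82 × 4 ≡ 1 (mod 109)
The inverse is 4 mod 109 = 4
Verification: 82 × 4 = 328 = 3 × 109 + 1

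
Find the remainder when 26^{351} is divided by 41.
By Fermat: 26^{40} ≡ 1 (mod 41). 351 = 8×40 + 31. So 26^{351} ≡ 26^{31} ≡ 29 (mod 41)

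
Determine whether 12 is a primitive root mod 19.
p - 1 = 18 has prime divisors 2, 3. Check 12^(18/q) mod 19 for each: 12^(18/2) = 12^9 ≡ 18, 12^(18/3) = 12^6 ≡ 1 (mod 19). Since 12^6 ≡ 1 (mod 19), the order of 12 divides 6 (in fact the order is 6) ≠ 18, so it is not a primitive root.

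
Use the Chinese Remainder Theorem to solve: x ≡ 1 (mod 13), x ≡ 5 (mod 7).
40

Using the Chinese Remainder Theorem:
M = product of moduli = 91
For equation 1: M_1 = 7, 7 ≡ 7 (mod 13), inverse of 7 mod 13 is 2 (check: 7 × 2 = 14 ≡ 1 (mod 13))
For equation 2: M_2 = 13, 13 ≡ 6 (mod 7), inverse of 13 mod 7 is 6 (check: 6 × 6 = 36 ≡ 1 (mod 7))
Combine: x ≡ Σ r_i×M_i×(M_i⁻¹ mod m_i) = 1×7×2 + 5×13×6 = 14 + 390 = 404
404 mod 91 = 40
x ≡ 40 (mod 91)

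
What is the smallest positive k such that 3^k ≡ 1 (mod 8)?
Powers of 3 mod 8: 3^1≡3, 3^2≡1. Order = 2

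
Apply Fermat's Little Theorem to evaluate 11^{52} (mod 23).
8

By Fermat's Little Theorem, a^(p-1) ≡ 1 (mod p) for prime p and gcd(a, p) = 1
Here p = 23, so 11^22 ≡ 1 (mod 23)
We can reduce the exponent: 52 mod 22 = 8
So 11^52 ≡ 11^8 (mod 23)
Computing: 11^8 mod 23 = 8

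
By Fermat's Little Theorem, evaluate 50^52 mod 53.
By Fermat's Little Theorem, 50^{52} ≡ 1 (mod 53) since 53 is prime and gcd(50, 53) = 1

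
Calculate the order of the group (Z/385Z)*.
240

Prime factorization: 385 = 5 × 7 × 11
Using the formula φ(n) = n × Π(1 - 1/p) for each prime factor p:
φ(385) = 385 × (1 - 1/5) × (1 - 1/7) × (1 - 1/11)
φ(385) = 240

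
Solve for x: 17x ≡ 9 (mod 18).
9

Since gcd(17, 18) = 1 divides 9, a solution exists.
Multiply both sides by the inverse of 17 mod 18:
  17^(-1) mod 18 = 17
  x ≡ 17 × 9 ≡ 153 ≡ 9 (mod 18)
Verification: 17 × 9 = 153 = 8 × 18 + 9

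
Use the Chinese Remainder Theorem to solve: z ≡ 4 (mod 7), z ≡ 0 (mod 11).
M = 7 × 11 = 77. M₁ = 11, y₁ ≡ 2 (mod 7). M₂ = 7, y₂ ≡ 8 (mod 11). z = 4×11×2 + 0×7×8 ≡ 11 (mod 77)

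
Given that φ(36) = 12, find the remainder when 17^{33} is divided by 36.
By Euler: 17^{12} ≡ 1 (mod 36) since gcd(17, 36) = 1. 33 = 2×12 + 9. So 17^{33} ≡ 17^{9} ≡ 17 (mod 36)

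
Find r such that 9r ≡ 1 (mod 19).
9^(-1) ≡ 17 (mod 19). Verification: 9 × 17 = 153 ≡ 1 (mod 19)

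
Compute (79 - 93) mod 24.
10

(79 - 93) = -14
-14 mod 24 = 10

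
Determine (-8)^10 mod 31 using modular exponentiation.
(-8) ≡ 23 (mod 31). 10 = 8 + 2 (binary 1010). Repeated squaring mod 31: 23^1 ≡ 23; 23^2 ≡ 23² = 529 ≡ 2; 23^4 ≡ 2² = 4 ≡ 4; 23^8 ≡ 4² = 16 ≡ 16. Multiply: (-8)^10 ≡ 23^8 × 23^2 ≡ 16 × 2 (mod 31): 16 × 2 = 32 ≡ 1. So (-8)^10 ≡ 1 (mod 31).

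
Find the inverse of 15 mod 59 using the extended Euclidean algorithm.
Extended GCD: 15(4) + 59(-1) = 1. So 15^(-1) ≡ 4 ≡ 4 (mod 59). Verify: 15 × 4 = 60 ≡ 1 (mod 59)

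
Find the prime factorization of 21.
3 × 7

Divide by primes starting from smallest:
21 ÷ 3 = 7
7 ÷ 7 = 1

21 = 3 × 7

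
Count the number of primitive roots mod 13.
Number of primitive roots mod 13 = φ(12) = 4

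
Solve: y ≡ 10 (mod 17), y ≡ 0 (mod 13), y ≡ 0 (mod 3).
M = 17 × 13 × 3 = 663. M₁ = 39, y₁ ≡ 7 (mod 17). M₂ = 51, y₂ ≡ 12 (mod 13). M₃ = 221, y₃ ≡ 2 (mod 3). y = 10×39×7 + 0×51×12 + 0×221×2 ≡ 78 (mod 663)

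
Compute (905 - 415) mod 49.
0

(905 - 415) = 490
490 mod 49 = 0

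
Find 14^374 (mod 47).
Using Fermat: 14^{46} ≡ 1 (mod 47). 374 ≡ 6 (mod 46). So 14^{374} ≡ 14^{6} ≡ 42 (mod 47)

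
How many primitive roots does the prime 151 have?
Number of primitive roots mod 151 = φ(150) = 40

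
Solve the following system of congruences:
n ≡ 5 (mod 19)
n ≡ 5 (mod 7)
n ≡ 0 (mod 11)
803

Using the Chinese Remainder Theorem:
M = product of moduli = 1463
For equation 1: M_1 = 77, 77 ≡ 1 (mod 19), inverse of 77 mod 19 is 1 (check: 1 × 1 = 1 ≡ 1 (mod 19))
For equation 2: M_2 = 209, 209 ≡ 6 (mod 7), inverse of 209 mod 7 is 6 (check: 6 × 6 = 36 ≡ 1 (mod 7))
For equation 3: M_3 = 133, 133 ≡ 1 (mod 11), inverse of 133 mod 11 is 1 (check: 1 × 1 = 1 ≡ 1 (mod 11))
Combine: n ≡ Σ r_i×M_i×(M_i⁻¹ mod m_i) = 5×77×1 + 5×209×6 + 0×133×1 = 385 + 6270 + 0 = 6655
6655 mod 1463 = 803
n ≡ 803 (mod 1463)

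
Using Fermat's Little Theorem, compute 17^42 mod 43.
By Fermat's Little Theorem, 17^{42} ≡ 1 (mod 43) since 43 is prime and gcd(17, 43) = 1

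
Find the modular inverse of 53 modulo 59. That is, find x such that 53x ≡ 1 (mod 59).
49

Using Extended Euclidean Algorithm:
gcd(53, 59) = 1
Bezout coefficients: 53 × -10 + 59 × 9 = 1
So 53 × -10 ≡ 1 (mod 59)
The inverse is -10 mod 59 = 49
Verification: 53 × 49 = 2597 = 44 × 59 + 1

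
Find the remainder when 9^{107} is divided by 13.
By Fermat: 9^{12} ≡ 1 (mod 13). 107 = 8×12 + 11. So 9^{107} ≡ 9^{11} ≡ 3 (mod 13)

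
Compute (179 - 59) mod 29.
4

(179 - 59) = 120
120 mod 29 = 4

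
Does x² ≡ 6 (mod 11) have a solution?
By Euler's criterion: 6^{5} ≡ 10 (mod 11). Since this equals -1 (≡ 10), 6 is not a QR.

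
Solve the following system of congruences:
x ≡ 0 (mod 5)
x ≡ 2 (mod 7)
30

Using the Chinese Remainder Theorem:
M = product of moduli = 35
For equation 1: M_1 = 7, 7 ≡ 2 (mod 5), inverse of 7 mod 5 is 3 (check: 2 × 3 = 6 ≡ 1 (mod 5))
For equation 2: M_2 = 5, 5 ≡ 5 (mod 7), inverse of 5 mod 7 is 3 (check: 5 × 3 = 15 ≡ 1 (mod 7))
Combine: x ≡ Σ r_i×M_i×(M_i⁻¹ mod m_i) = 0×7×3 + 2×5×3 = 0 + 30 = 30
30 mod 35 = 30
x ≡ 30 (mod 35)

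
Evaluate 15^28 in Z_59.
Using repeated squaring. 28 = 16 + 8 + 4 (binary 11100). Repeated squaring mod 59: 15^1 ≡ 15; 15^2 ≡ 15² = 225 ≡ 48; 15^4 ≡ 48² = 2304 ≡ 3; 15^8 ≡ 3² = 9 ≡ 9; 15^16 ≡ 9² = 81 ≡ 22. Multiply: 15^28 = 15^16 × 15^8 × 15^4 ≡ 22 × 9 × 3 (mod 59): 22 × 9 = 198 ≡ 21; 21 × 3 = 63 ≡ 4. So 15^28 ≡ 4 (mod 59).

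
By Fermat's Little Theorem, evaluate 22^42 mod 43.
By Fermat's Little Theorem, 22^{42} ≡ 1 (mod 43) since 43 is prime and gcd(22, 43) = 1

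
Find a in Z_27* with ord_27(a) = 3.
10 has order 3 mod 27 since 10^{3} ≡ 1 (mod 27) and no smaller power works.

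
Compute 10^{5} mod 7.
5

Using successive squaring:
Binary expansion of 5: 101
Powers of 10 mod 7 (each is the square of the previous):
  10^1 ≡ 3 (mod 7)
  10^2 ≡ 3² = 9 ≡ 2 (mod 7)
  10^4 ≡ 2² = 4 ≡ 4 (mod 7)
5 = 4 + 1, so 10^5 = 10^4 × 10^1 ≡ 4 × 3 (mod 7)
Multiplying step by step:
  4 × 3 = 12 ≡ 5 (mod 7)
Result: 10^5 ≡ 5 (mod 7)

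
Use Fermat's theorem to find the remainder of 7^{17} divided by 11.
6

By Fermat's Little Theorem, a^(p-1) ≡ 1 (mod p) for prime p and gcd(a, p) = 1
Here p = 11, so 7^10 ≡ 1 (mod 11)
We can reduce the exponent: 17 mod 10 = 7
So 7^17 ≡ 7^7 (mod 11)
Computing: 7^7 mod 11 = 6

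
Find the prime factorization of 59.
59

Divide by primes starting from smallest:
59 ÷ 59 = 1

59 = 59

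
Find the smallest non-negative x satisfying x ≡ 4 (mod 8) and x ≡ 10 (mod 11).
M = 8 × 11 = 88. M₁ = 11, y₁ ≡ 3 (mod 8). M₂ = 8, y₂ ≡ 7 (mod 11). x = 4×11×3 + 10×8×7 ≡ 76 (mod 88)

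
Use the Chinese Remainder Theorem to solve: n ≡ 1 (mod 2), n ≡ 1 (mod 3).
M = 2 × 3 = 6. M₁ = 3, y₁ ≡ 1 (mod 2). M₂ = 2, y₂ ≡ 2 (mod 3). n = 1×3×1 + 1×2×2 ≡ 1 (mod 6)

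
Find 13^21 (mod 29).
Using repeated squaring. 21 = 16 + 4 + 1 (binary 10101). Repeated squaring mod 29: 13^1 ≡ 13; 13^2 ≡ 13² = 169 ≡ 24; 13^4 ≡ 24² = 576 ≡ 25; 13^8 ≡ 25² = 625 ≡ 16; 13^16 ≡ 16² = 256 ≡ 24. Multiply: 13^21 = 13^16 × 13^4 × 13^1 ≡ 24 × 25 × 13 (mod 29): 24 × 25 = 600 ≡ 20; 20 × 13 = 260 ≡ 28. So 13^21 ≡ 28 (mod 29).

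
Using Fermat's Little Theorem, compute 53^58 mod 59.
By Fermat's Little Theorem, 53^{58} ≡ 1 (mod 59) since 59 is prime and gcd(53, 59) = 1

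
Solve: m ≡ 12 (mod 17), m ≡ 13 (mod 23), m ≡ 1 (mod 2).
M = 17 × 23 × 2 = 782. M₁ = 46, y₁ ≡ 10 (mod 17). M₂ = 34, y₂ ≡ 21 (mod 23). M₃ = 391, y₃ ≡ 1 (mod 2). m = 12×46×10 + 13×34×21 + 1×391×1 ≡ 335 (mod 782)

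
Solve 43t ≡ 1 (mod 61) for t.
43^(-1) ≡ 44 (mod 61). Verification: 43 × 44 = 1892 ≡ 1 (mod 61)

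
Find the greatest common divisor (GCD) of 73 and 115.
1

Using the Euclidean algorithm:
73 = 0 × 115 + 73
115 = 1 × 73 + 42
73 = 1 × 42 + 31
42 = 1 × 31 + 11
31 = 2 × 11 + 9
11 = 1 × 9 + 2
9 = 4 × 2 + 1
2 = 2 × 1 + 0

GCD(73, 115) = 1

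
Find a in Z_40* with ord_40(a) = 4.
13 has order 4 mod 40 since 13^{4} ≡ 1 (mod 40) and no smaller power works.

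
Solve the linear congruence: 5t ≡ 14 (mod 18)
10

Since gcd(5, 18) = 1 divides 14, a solution exists.
Multiply both sides by the inverse of 5 mod 18:
  5^(-1) mod 18 = 11
  x ≡ 11 × 14 ≡ 154 ≡ 10 (mod 18)
Verification: 5 × 10 = 50 = 2 × 18 + 14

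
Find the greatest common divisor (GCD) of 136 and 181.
1

Using the Euclidean algorithm:
136 = 0 × 181 + 136
181 = 1 × 136 + 45
136 = 3 × 45 + 1
45 = 45 × 1 + 0

GCD(136, 181) = 1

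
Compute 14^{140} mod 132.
100

Using successive squaring:
Binary expansion of 140: 10001100
Powers of 14 mod 132 (each is the square of the previous):
  14^1 ≡ 14 (mod 132)
  14^2 ≡ 14² = 196 ≡ 64 (mod 132)
  14^4 ≡ 64² = 4096 ≡ 4 (mod 132)
  14^8 ≡ 4² = 16 ≡ 16 (mod 132)
  14^16 ≡ 16² = 256 ≡ 124 (mod 132)
  14^32 ≡ 124² = 15376 ≡ 64 (mod 132)
  14^64 ≡ 64² = 4096 ≡ 4 (mod 132)
  14^128 ≡ 4² = 16 ≡ 16 (mod 132)
140 = 128 + 8 + 4, so 14^140 = 14^128 × 14^8 × 14^4 ≡ 16 × 16 × 4 (mod 132)
Multiplying step by step:
  16 × 16 = 256 ≡ 124 (mod 132)
  124 × 4 = 496 ≡ 100 (mod 132)
Result: 14^140 ≡ 100 (mod 132)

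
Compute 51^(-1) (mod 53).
51^(-1) ≡ 26 (mod 53). Verification: 51 × 26 = 1326 ≡ 1 (mod 53)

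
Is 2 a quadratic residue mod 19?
By Euler's criterion: 2^{9} ≡ 18 (mod 19). Since this equals -1 (≡ 18), 2 is not a QR.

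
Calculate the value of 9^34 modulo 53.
Using repeated squaring. 34 = 32 + 2 (binary 100010). Repeated squaring mod 53: 9^1 ≡ 9; 9^2 ≡ 9² = 81 ≡ 28; 9^4 ≡ 28² = 784 ≡ 42; 9^8 ≡ 42² = 1764 ≡ 15; 9^16 ≡ 15² = 225 ≡ 13; 9^32 ≡ 13² = 169 ≡ 10. Multiply: 9^34 = 9^32 × 9^2 ≡ 10 × 28 (mod 53): 10 × 28 = 280 ≡ 15. So 9^34 ≡ 15 (mod 53).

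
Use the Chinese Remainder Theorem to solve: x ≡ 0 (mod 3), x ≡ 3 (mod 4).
M = 3 × 4 = 12. M₁ = 4, y₁ ≡ 1 (mod 3). M₂ = 3, y₂ ≡ 3 (mod 4). x = 0×4×1 + 3×3×3 ≡ 3 (mod 12)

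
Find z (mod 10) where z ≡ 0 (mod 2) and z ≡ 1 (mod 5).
M = 2 × 5 = 10. M₁ = 5, y₁ ≡ 1 (mod 2). M₂ = 2, y₂ ≡ 3 (mod 5). z = 0×5×1 + 1×2×3 ≡ 6 (mod 10)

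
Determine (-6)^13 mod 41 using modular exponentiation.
Using repeated squaring. (-6) ≡ 35 (mod 41). 13 = 8 + 4 + 1 (binary 1101). Repeated squaring mod 41: 35^1 ≡ 35; 35^2 ≡ 35² = 1225 ≡ 36; 35^4 ≡ 36² = 1296 ≡ 25; 35^8 ≡ 25² = 625 ≡ 10. Multiply: (-6)^13 ≡ 35^8 × 35^4 × 35^1 ≡ 10 × 25 × 35 (mod 41): 10 × 25 = 250 ≡ 4; 4 × 35 = 140 ≡ 17. So (-6)^13 ≡ 17 (mod 41).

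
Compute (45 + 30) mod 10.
5

(45 + 30) = 75
75 mod 10 = 5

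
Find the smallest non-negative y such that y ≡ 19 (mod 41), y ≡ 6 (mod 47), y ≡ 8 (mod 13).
13918

Using the Chinese Remainder Theorem:
M = product of moduli = 25051
For equation 1: M_1 = 611, 611 ≡ 37 (mod 41), inverse of 611 mod 41 is 10 (check: 37 × 10 = 370 ≡ 1 (mod 41))
For equation 2: M_2 = 533, 533 ≡ 16 (mod 47), inverse of 533 mod 47 is 3 (check: 16 × 3 = 48 ≡ 1 (mod 47))
For equation 3: M_3 = 1927, 1927 ≡ 3 (mod 13), inverse of 1927 mod 13 is 9 (check: 3 × 9 = 27 ≡ 1 (mod 13))
Combine: y ≡ Σ r_i×M_i×(M_i⁻¹ mod m_i) = 19×611×10 + 6×533×3 + 8×1927×9 = 116090 + 9594 + 138744 = 264428
264428 mod 25051 = 13918
y ≡ 13918 (mod 25051)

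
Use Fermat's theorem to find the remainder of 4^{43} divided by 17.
13

By Fermat's Little Theorem, a^(p-1) ≡ 1 (mod p) for prime p and gcd(a, p) = 1
Here p = 17, so 4^16 ≡ 1 (mod 17)
We can reduce the exponent: 43 mod 16 = 11
So 4^43 ≡ 4^11 (mod 17)
Computing: 4^11 mod 17 = 13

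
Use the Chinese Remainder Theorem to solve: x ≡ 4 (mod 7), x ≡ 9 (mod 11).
53

Using the Chinese Remainder Theorem:
M = product of moduli = 77
For equation 1: M_1 = 11, 11 ≡ 4 (mod 7), inverse of 11 mod 7 is 2 (check: 4 × 2 = 8 ≡ 1 (mod 7))
For equation 2: M_2 = 7, 7 ≡ 7 (mod 11), inverse of 7 mod 11 is 8 (check: 7 × 8 = 56 ≡ 1 (mod 11))
Combine: x ≡ Σ r_i×M_i×(M_i⁻¹ mod m_i) = 4×11×2 + 9×7×8 = 88 + 504 = 592
592 mod 77 = 53
x ≡ 53 (mod 77)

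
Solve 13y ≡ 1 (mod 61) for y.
47

Using Extended Euclidean Algorithm:
gcd(13, 61) = 1
Bezout coefficients: 13 × -14 + 61 × 3 = 1
So 13 × -14 ≡ 1 (mod 61)
The inverse is -14 mod 61 = 47
Verification: 13 × 47 = 611 = 10 × 61 + 1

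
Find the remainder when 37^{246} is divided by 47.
By Fermat: 37^{46} ≡ 1 (mod 47). 246 = 5×46 + 16. So 37^{246} ≡ 37^{16} ≡ 24 (mod 47)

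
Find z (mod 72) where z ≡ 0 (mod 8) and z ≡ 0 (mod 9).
M = 8 × 9 = 72. M₁ = 9, y₁ ≡ 1 (mod 8). M₂ = 8, y₂ ≡ 8 (mod 9). z = 0×9×1 + 0×8×8 ≡ 0 (mod 72)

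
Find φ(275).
200

Prime factorization: 275 = 5^2 × 11
Using the formula φ(n) = n × Π(1 - 1/p) for each prime factor p:
φ(275) = 275 × (1 - 1/5) × (1 - 1/11)
φ(275) = 200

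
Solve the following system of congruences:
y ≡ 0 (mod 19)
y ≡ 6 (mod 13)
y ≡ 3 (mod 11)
2489

Using the Chinese Remainder Theorem:
M = product of moduli = 2717
For equation 1: M_1 = 143, 143 ≡ 10 (mod 19), inverse of 143 mod 19 is 2 (check: 10 × 2 = 20 ≡ 1 (mod 19))
For equation 2: M_2 = 209, 209 ≡ 1 (mod 13), inverse of 209 mod 13 is 1 (check: 1 × 1 = 1 ≡ 1 (mod 13))
For equation 3: M_3 = 247, 247 ≡ 5 (mod 11), inverse of 247 mod 11 is 9 (check: 5 × 9 = 45 ≡ 1 (mod 11))
Combine: y ≡ Σ r_i×M_i×(M_i⁻¹ mod m_i) = 0×143×2 + 6×209×1 + 3×247×9 = 0 + 1254 + 6669 = 7923
7923 mod 2717 = 2489
y ≡ 2489 (mod 2717)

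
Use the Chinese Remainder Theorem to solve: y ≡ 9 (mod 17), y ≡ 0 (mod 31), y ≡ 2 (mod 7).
961

Using the Chinese Remainder Theorem:
M = product of moduli = 3689
For equation 1: M_1 = 217, 217 ≡ 13 (mod 17), inverse of 217 mod 17 is 4 (check: 13 × 4 = 52 ≡ 1 (mod 17))
For equation 2: M_2 = 119, 119 ≡ 26 (mod 31), inverse of 119 mod 31 is 6 (check: 26 × 6 = 156 ≡ 1 (mod 31))
For equation 3: M_3 = 527, 527 ≡ 2 (mod 7), inverse of 527 mod 7 is 4 (check: 2 × 4 = 8 ≡ 1 (mod 7))
Combine: y ≡ Σ r_i×M_i×(M_i⁻¹ mod m_i) = 9×217×4 + 0×119×6 + 2×527×4 = 7812 + 0 + 4216 = 12028
12028 mod 3689 = 961
y ≡ 961 (mod 3689)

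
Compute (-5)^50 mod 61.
Using repeated squaring. (-5) ≡ 56 (mod 61). 50 = 32 + 16 + 2 (binary 110010). Repeated squaring mod 61: 56^1 ≡ 56; 56^2 ≡ 56² = 3136 ≡ 25; 56^4 ≡ 25² = 625 ≡ 15; 56^8 ≡ 15² = 225 ≡ 42; 56^16 ≡ 42² = 1764 ≡ 56; 56^32 ≡ 56² = 3136 ≡ 25. Multiply: (-5)^50 ≡ 56^32 × 56^16 × 56^2 ≡ 25 × 56 × 25 (mod 61): 25 × 56 = 1400 ≡ 58; 58 × 25 = 1450 ≡ 47. So (-5)^50 ≡ 47 (mod 61).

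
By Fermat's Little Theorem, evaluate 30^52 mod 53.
By Fermat's Little Theorem, 30^{52} ≡ 1 (mod 53) since 53 is prime and gcd(30, 53) = 1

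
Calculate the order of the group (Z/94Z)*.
46

Prime factorization: 94 = 2 × 47
Using the formula φ(n) = n × Π(1 - 1/p) for each prime factor p:
φ(94) = 94 × (1 - 1/2) × (1 - 1/47)
φ(94) = 46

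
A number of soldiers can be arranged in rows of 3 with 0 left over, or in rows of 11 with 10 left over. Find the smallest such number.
M = 3 × 11 = 33. M₁ = 11, y₁ ≡ 2 (mod 3). M₂ = 3, y₂ ≡ 4 (mod 11). r = 0×11×2 + 10×3×4 ≡ 21 (mod 33). The smallest positive such number is 21.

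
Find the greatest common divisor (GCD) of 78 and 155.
1

Using the Euclidean algorithm:
78 = 0 × 155 + 78
155 = 1 × 78 + 77
78 = 1 × 77 + 1
77 = 77 × 1 + 0

GCD(78, 155) = 1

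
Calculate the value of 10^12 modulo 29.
Using repeated squaring. 12 = 8 + 4 (binary 1100). Repeated squaring mod 29: 10^1 ≡ 10; 10^2 ≡ 10² = 100 ≡ 13; 10^4 ≡ 13² = 169 ≡ 24; 10^8 ≡ 24² = 576 ≡ 25. Multiply: 10^12 = 10^8 × 10^4 ≡ 25 × 24 (mod 29): 25 × 24 = 600 ≡ 20. So 10^12 ≡ 20 (mod 29).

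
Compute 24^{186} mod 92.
24

Using successive squaring:
Binary expansion of 186: 10111010
Powers of 24 mod 92 (each is the square of the previous):
  24^1 ≡ 24 (mod 92)
  24^2 ≡ 24² = 576 ≡ 24 (mod 92)
  24^4 ≡ 24² = 576 ≡ 24 (mod 92)
  24^8 ≡ 24² = 576 ≡ 24 (mod 92)
  24^16 ≡ 24² = 576 ≡ 24 (mod 92)
  24^32 ≡ 24² = 576 ≡ 24 (mod 92)
  24^64 ≡ 24² = 576 ≡ 24 (mod 92)
  24^128 ≡ 24² = 576 ≡ 24 (mod 92)
186 = 128 + 32 + 16 + 8 + 2, so 24^186 = 24^128 × 24^32 × 24^16 × 24^8 × 24^2 ≡ 24 × 24 × 24 × 24 × 24 (mod 92)
Multiplying step by step:
  24 × 24 = 576 ≡ 24 (mod 92)
  24 × 24 = 576 ≡ 24 (mod 92)
  24 × 24 = 576 ≡ 24 (mod 92)
  24 × 24 = 576 ≡ 24 (mod 92)
Result: 24^186 ≡ 24 (mod 92)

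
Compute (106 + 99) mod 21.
16

(106 + 99) = 205
205 mod 21 = 16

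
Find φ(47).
46

Prime factorization: 47 = 47
Using the formula φ(n) = n × Π(1 - 1/p) for each prime factor p:
φ(47) = 47 × (1 - 1/47)
φ(47) = 46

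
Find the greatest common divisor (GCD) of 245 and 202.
1

Using the Euclidean algorithm:
245 = 1 × 202 + 43
202 = 4 × 43 + 30
43 = 1 × 30 + 13
30 = 2 × 13 + 4
13 = 3 × 4 + 1
4 = 4 × 1 + 0

GCD(245, 202) = 1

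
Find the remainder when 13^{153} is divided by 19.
By Fermat: 13^{18} ≡ 1 (mod 19). 153 = 8×18 + 9. So 13^{153} ≡ 13^{9} ≡ 18 (mod 19)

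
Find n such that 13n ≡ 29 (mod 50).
33

Since gcd(13, 50) = 1 divides 29, a solution exists.
Multiply both sides by the inverse of 13 mod 50:
  13^(-1) mod 50 = 27
  x ≡ 27 × 29 ≡ 783 ≡ 33 (mod 50)
Verification: 13 × 33 = 429 = 8 × 50 + 29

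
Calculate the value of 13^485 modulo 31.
Using Fermat: 13^{30} ≡ 1 (mod 31). 485 ≡ 5 (mod 30). So 13^{485} ≡ 13^{5} ≡ 6 (mod 31)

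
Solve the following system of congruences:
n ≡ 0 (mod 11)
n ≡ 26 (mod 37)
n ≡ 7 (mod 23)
1617

Using the Chinese Remainder Theorem:
M = product of moduli = 9361
For equation 1: M_1 = 851, 851 ≡ 4 (mod 11), inverse of 851 mod 11 is 3 (check: 4 × 3 = 12 ≡ 1 (mod 11))
For equation 2: M_2 = 253, 253 ≡ 31 (mod 37), inverse of 253 mod 37 is 6 (check: 31 × 6 = 186 ≡ 1 (mod 37))
For equation 3: M_3 = 407, 407 ≡ 16 (mod 23), inverse of 407 mod 23 is 13 (check: 16 × 13 = 208 ≡ 1 (mod 23))
Combine: n ≡ Σ r_i×M_i×(M_i⁻¹ mod m_i) = 0×851×3 + 26×253×6 + 7×407×13 = 0 + 39468 + 37037 = 76505
76505 mod 9361 = 1617
n ≡ 1617 (mod 9361)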